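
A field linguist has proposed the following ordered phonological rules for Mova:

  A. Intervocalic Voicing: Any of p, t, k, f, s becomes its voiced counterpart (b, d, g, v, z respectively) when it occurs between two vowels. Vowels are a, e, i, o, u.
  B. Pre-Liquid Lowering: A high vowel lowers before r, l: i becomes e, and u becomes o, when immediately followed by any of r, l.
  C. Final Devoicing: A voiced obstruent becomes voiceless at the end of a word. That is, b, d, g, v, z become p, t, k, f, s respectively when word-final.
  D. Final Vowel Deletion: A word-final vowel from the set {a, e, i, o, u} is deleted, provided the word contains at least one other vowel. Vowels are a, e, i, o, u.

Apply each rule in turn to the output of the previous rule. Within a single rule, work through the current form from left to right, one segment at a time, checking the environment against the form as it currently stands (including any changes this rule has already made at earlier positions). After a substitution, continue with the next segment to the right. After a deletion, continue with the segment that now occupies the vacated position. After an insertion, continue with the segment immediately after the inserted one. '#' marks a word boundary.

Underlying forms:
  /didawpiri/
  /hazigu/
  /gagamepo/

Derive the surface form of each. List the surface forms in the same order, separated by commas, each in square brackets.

/didawpiri/:
  A Intervocalic Voicing: no change — [didawpiri]
  B Pre-Liquid Lowering: [didawpiri] → [didawperi]
  C Final Devoicing: no change — [didawperi]
  D Final Vowel Deletion: [didawperi] → [didawper]
/hazigu/:
  A Intervocalic Voicing: no change — [hazigu]
  B Pre-Liquid Lowering: no change — [hazigu]
  C Final Devoicing: no change — [hazigu]
  D Final Vowel Deletion: [hazigu] → [hazig]
/gagamepo/:
  A Intervocalic Voicing: [gagamepo] → [gagamebo]
  B Pre-Liquid Lowering: no change — [gagamebo]
  C Final Devoicing: no change — [gagamebo]
  D Final Vowel Deletion: [gagamebo] → [gagameb]

[didawper], [hazig], [gagameb]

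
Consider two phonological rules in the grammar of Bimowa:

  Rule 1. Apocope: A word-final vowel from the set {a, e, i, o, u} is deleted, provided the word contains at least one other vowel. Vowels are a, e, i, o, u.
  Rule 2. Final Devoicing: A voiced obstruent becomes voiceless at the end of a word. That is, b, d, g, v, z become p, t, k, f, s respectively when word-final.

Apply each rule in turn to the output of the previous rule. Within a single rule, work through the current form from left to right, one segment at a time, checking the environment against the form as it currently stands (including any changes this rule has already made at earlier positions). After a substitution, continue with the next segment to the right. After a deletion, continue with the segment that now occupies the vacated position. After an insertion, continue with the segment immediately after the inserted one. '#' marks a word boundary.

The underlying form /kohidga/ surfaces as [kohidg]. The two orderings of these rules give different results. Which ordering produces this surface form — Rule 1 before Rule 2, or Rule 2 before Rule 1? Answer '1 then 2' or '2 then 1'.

2 then 1

Order 1 then 2:
  1 Apocope: [kohidga] → [kohidg]
  2 Final Devoicing: [kohidg] → [kohidk]
  result: [kohidk]
Order 2 then 1:
  2 Final Devoicing: no change — [kohidga]
  1 Apocope: [kohidga] → [kohidg]
  result: [kohidg]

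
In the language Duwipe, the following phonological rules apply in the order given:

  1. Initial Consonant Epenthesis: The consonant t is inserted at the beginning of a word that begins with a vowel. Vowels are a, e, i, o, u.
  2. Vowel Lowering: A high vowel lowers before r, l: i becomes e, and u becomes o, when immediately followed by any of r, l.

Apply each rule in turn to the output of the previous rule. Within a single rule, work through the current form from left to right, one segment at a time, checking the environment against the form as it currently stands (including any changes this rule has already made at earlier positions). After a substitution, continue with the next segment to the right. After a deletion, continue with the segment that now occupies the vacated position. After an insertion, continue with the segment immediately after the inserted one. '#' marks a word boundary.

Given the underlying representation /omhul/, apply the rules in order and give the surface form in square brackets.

1 Initial Consonant Epenthesis: [omhul] → [tomhul]
2 Vowel Lowering: [tomhul] → [tomhol]

[tomhol]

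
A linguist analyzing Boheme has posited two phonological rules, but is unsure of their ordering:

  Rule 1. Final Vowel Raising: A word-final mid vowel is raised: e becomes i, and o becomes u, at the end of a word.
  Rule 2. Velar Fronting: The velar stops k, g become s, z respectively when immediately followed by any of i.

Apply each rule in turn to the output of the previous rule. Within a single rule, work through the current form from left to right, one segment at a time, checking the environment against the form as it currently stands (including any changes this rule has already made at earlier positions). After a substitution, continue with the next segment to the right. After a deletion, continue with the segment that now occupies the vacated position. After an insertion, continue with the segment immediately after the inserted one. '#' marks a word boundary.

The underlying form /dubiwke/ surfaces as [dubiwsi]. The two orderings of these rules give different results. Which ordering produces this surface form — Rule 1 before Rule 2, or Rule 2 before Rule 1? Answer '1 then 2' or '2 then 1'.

Order 1 then 2:
  1 Final Vowel Raising: [dubiwke] → [dubiwki]
  2 Velar Fronting: [dubiwki] → [dubiwsi]
  result: [dubiwsi]
Order 2 then 1:
  2 Velar Fronting: no change — [dubiwke]
  1 Final Vowel Raising: [dubiwke] → [dubiwki]
  result: [dubiwki]

1 then 2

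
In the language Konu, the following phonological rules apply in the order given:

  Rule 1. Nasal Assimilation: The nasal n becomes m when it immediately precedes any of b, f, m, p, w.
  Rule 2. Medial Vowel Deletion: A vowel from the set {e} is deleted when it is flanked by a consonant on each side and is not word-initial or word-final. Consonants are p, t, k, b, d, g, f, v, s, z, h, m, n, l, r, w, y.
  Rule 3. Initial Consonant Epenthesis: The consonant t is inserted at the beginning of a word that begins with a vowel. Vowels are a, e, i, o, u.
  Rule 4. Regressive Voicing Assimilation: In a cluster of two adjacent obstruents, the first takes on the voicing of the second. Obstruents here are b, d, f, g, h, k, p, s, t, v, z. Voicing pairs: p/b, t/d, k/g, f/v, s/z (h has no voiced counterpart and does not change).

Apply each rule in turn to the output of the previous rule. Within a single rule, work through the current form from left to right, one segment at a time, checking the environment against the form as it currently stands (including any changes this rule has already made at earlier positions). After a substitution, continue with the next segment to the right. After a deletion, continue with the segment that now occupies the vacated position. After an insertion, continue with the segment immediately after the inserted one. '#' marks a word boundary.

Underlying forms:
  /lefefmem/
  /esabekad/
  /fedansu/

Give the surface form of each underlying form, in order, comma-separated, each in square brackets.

/lefefmem/:
  Rule 1 Nasal Assimilation: no change — [lefefmem]
  Rule 2 Medial Vowel Deletion: [lefefmem] → [lffmm]
  Rule 3 Initial Consonant Epenthesis: no change — [lffmm]
  Rule 4 Regressive Voicing Assimilation: no change — [lffmm]
/esabekad/:
  Rule 1 Nasal Assimilation: no change — [esabekad]
  Rule 2 Medial Vowel Deletion: [esabekad] → [esabkad]
  Rule 3 Initial Consonant Epenthesis: [esabkad] → [tesabkad]
  Rule 4 Regressive Voicing Assimilation: [tesabkad] → [tesapkad]
/fedansu/:
  Rule 1 Nasal Assimilation: no change — [fedansu]
  Rule 2 Medial Vowel Deletion: [fedansu] → [fdansu]
  Rule 3 Initial Consonant Epenthesis: no change — [fdansu]
  Rule 4 Regressive Voicing Assimilation: [fdansu] → [vdansu]

[lffmm], [tesapkad], [vdansu]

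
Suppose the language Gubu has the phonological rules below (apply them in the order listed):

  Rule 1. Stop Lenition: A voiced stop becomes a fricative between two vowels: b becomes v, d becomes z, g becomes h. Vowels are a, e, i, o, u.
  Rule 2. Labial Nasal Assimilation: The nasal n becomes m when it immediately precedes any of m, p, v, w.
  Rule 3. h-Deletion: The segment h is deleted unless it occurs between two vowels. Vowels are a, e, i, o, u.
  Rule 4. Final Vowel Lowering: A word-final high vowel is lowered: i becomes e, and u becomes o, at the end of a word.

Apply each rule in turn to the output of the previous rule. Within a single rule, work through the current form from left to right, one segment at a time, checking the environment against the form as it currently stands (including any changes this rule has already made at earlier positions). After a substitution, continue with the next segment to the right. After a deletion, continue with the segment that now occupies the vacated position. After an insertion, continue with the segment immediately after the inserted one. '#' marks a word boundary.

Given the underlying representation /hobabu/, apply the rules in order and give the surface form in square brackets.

[ovavo]

Rule 1 Stop Lenition: [hobabu] → [hovavu]
Rule 2 Labial Nasal Assimilation: no change — [hovavu]
Rule 3 h-Deletion: [hovavu] → [ovavu]
Rule 4 Final Vowel Lowering: [ovavu] → [ovavo]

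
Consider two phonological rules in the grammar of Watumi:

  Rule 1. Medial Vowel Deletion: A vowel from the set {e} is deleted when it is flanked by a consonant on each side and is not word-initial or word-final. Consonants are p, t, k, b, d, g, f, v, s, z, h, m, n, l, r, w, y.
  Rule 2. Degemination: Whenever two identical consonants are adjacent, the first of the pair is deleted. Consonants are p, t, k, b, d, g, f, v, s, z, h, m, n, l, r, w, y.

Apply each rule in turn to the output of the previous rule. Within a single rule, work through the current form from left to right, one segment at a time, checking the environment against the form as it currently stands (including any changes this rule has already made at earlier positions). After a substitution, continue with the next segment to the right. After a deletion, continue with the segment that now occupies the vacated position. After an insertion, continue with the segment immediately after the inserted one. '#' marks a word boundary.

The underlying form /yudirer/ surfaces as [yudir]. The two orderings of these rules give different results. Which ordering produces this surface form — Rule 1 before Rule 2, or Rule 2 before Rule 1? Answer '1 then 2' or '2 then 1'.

1 then 2

Order 1 then 2:
  1 Medial Vowel Deletion: [yudirer] → [yudirr]
  2 Degemination: [yudirr] → [yudir]
  result: [yudir]
Order 2 then 1:
  2 Degemination: no change — [yudirer]
  1 Medial Vowel Deletion: [yudirer] → [yudirr]
  result: [yudirr]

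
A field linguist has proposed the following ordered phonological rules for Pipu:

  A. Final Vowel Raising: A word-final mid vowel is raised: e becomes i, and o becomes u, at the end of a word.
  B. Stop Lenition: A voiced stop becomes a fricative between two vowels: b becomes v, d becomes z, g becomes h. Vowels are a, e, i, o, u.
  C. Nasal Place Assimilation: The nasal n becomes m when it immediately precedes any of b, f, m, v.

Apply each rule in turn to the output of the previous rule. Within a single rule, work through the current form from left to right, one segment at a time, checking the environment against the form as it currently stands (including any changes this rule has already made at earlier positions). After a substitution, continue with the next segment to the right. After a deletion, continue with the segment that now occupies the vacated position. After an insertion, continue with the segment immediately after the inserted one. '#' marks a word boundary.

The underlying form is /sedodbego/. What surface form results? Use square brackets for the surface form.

A Final Vowel Raising: [sedodbego] → [sedodbegu]
B Stop Lenition: [sedodbegu] → [sezodbehu]
C Nasal Place Assimilation: no change — [sezodbehu]

[sezodbehu]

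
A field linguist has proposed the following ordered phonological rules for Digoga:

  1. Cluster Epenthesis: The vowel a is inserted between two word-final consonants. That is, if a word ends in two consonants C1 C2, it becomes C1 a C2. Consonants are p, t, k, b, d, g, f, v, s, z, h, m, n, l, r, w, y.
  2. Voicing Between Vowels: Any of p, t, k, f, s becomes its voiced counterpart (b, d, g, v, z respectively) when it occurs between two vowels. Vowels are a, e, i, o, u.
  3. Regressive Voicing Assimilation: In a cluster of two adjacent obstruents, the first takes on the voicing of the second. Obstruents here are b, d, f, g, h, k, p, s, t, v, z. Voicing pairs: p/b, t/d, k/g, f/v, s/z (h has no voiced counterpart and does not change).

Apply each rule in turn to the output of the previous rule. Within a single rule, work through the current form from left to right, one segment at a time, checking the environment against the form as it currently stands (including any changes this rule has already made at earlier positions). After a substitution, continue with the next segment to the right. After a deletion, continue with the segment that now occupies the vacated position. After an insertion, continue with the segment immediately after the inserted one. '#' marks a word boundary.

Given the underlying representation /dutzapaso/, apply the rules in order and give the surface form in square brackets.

1 Cluster Epenthesis: no change — [dutzapaso]
2 Voicing Between Vowels: [dutzapaso] → [dutzabazo]
3 Regressive Voicing Assimilation: [dutzabazo] → [dudzabazo]

[dudzabazo]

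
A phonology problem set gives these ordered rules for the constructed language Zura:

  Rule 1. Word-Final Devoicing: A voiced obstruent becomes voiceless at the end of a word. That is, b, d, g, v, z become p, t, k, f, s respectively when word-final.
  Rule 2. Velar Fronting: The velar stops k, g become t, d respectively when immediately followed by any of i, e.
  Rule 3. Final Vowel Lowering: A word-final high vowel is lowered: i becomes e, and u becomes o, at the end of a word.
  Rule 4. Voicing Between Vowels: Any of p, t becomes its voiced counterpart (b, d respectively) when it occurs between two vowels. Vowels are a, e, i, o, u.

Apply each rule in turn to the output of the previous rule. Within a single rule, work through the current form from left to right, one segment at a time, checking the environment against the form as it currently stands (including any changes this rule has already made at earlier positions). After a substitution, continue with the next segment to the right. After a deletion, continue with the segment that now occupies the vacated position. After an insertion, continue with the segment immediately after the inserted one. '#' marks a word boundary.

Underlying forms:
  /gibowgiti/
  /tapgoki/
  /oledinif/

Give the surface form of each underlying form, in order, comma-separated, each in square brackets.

[dibowdide], [tapgode], [oledinif]

/gibowgiti/:
  Rule 1 Word-Final Devoicing: no change — [gibowgiti]
  Rule 2 Velar Fronting: [gibowgiti] → [dibowditi]
  Rule 3 Final Vowel Lowering: [dibowditi] → [dibowdite]
  Rule 4 Voicing Between Vowels: [dibowdite] → [dibowdide]
/tapgoki/:
  Rule 1 Word-Final Devoicing: no change — [tapgoki]
  Rule 2 Velar Fronting: [tapgoki] → [tapgoti]
  Rule 3 Final Vowel Lowering: [tapgoti] → [tapgote]
  Rule 4 Voicing Between Vowels: [tapgote] → [tapgode]
/oledinif/:
  Rule 1 Word-Final Devoicing: no change — [oledinif]
  Rule 2 Velar Fronting: no change — [oledinif]
  Rule 3 Final Vowel Lowering: no change — [oledinif]
  Rule 4 Voicing Between Vowels: no change — [oledinif]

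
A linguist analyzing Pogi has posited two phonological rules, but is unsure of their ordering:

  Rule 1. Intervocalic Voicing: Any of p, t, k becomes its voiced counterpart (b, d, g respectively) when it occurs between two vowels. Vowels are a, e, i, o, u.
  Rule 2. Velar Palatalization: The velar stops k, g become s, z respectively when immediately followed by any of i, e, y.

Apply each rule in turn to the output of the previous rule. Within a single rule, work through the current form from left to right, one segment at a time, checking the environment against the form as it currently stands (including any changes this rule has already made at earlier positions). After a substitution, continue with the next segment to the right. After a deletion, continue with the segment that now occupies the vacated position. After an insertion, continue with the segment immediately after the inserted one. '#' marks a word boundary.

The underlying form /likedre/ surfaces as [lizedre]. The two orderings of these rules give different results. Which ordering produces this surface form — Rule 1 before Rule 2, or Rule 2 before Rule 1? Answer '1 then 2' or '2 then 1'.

1 then 2

Order 1 then 2:
  1 Intervocalic Voicing: [likedre] → [ligedre]
  2 Velar Palatalization: [ligedre] → [lizedre]
  result: [lizedre]
Order 2 then 1:
  2 Velar Palatalization: [likedre] → [lisedre]
  1 Intervocalic Voicing: no change — [lisedre]
  result: [lisedre]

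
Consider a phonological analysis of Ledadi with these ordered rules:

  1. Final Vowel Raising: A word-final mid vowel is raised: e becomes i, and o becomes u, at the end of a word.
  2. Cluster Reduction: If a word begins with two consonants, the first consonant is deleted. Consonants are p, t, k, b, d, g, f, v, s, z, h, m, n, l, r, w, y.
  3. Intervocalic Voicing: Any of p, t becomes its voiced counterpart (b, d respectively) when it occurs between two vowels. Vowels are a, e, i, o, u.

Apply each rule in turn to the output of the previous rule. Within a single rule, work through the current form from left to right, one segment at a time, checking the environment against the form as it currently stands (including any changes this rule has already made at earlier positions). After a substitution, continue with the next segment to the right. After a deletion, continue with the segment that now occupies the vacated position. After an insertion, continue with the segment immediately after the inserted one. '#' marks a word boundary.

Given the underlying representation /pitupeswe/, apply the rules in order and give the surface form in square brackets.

[pidubeswi]

1 Final Vowel Raising: [pitupeswe] → [pitupeswi]
2 Cluster Reduction: no change — [pitupeswi]
3 Intervocalic Voicing: [pitupeswi] → [pidubeswi]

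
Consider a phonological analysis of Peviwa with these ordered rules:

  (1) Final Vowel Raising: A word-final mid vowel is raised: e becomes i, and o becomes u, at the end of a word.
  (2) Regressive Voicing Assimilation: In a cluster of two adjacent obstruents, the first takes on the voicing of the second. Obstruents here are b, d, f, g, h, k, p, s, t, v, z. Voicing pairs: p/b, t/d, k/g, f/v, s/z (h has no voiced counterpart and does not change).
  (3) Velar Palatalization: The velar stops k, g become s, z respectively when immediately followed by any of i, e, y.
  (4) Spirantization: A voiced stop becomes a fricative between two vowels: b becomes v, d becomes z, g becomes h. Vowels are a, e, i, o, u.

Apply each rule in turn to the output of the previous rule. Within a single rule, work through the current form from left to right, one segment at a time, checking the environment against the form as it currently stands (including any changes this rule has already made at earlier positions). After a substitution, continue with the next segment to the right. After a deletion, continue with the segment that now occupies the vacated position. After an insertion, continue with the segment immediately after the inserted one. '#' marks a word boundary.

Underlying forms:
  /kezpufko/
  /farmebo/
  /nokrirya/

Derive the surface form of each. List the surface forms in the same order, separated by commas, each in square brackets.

/kezpufko/:
  (1) Final Vowel Raising: [kezpufko] → [kezpufku]
  (2) Regressive Voicing Assimilation: [kezpufku] → [kespufku]
  (3) Velar Palatalization: [kespufku] → [sespufku]
  (4) Spirantization: no change — [sespufku]
/farmebo/:
  (1) Final Vowel Raising: [farmebo] → [farmebu]
  (2) Regressive Voicing Assimilation: no change — [farmebu]
  (3) Velar Palatalization: no change — [farmebu]
  (4) Spirantization: [farmebu] → [farmevu]
/nokrirya/:
  (1) Final Vowel Raising: no change — [nokrirya]
  (2) Regressive Voicing Assimilation: no change — [nokrirya]
  (3) Velar Palatalization: no change — [nokrirya]
  (4) Spirantization: no change — [nokrirya]

[sespufku], [farmevu], [nokrirya]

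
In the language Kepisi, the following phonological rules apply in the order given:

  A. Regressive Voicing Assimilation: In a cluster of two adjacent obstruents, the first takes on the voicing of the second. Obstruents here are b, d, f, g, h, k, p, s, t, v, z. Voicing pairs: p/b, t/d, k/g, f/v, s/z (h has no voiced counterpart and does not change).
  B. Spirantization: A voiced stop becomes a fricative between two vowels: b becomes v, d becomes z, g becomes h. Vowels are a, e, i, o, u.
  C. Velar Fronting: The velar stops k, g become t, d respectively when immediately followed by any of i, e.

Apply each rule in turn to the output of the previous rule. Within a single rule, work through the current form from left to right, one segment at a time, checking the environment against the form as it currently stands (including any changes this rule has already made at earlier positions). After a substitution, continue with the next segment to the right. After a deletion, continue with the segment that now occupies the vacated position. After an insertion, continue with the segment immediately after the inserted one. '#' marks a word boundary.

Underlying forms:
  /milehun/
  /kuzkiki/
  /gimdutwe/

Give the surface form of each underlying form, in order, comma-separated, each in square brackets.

[milehun], [kustiti], [dimdutwe]

/milehun/:
  A Regressive Voicing Assimilation: no change — [milehun]
  B Spirantization: no change — [milehun]
  C Velar Fronting: no change — [milehun]
/kuzkiki/:
  A Regressive Voicing Assimilation: [kuzkiki] → [kuskiki]
  B Spirantization: no change — [kuskiki]
  C Velar Fronting: [kuskiki] → [kustiti]
/gimdutwe/:
  A Regressive Voicing Assimilation: no change — [gimdutwe]
  B Spirantization: no change — [gimdutwe]
  C Velar Fronting: [gimdutwe] → [dimdutwe]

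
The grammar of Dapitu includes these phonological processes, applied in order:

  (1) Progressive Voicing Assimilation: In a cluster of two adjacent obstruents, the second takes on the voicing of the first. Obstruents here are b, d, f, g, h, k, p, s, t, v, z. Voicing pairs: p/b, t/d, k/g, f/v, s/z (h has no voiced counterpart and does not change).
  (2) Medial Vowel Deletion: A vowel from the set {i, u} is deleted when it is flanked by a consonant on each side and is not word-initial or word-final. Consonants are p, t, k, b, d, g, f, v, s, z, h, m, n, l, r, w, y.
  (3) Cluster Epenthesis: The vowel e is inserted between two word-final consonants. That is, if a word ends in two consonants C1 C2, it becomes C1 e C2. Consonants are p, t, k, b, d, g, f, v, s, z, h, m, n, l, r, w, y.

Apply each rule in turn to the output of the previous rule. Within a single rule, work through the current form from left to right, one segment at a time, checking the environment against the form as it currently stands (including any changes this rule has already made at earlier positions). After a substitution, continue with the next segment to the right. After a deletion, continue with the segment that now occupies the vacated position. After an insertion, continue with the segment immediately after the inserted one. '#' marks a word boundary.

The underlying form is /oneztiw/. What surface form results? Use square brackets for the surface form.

(1) Progressive Voicing Assimilation: [oneztiw] → [onezdiw]
(2) Medial Vowel Deletion: [onezdiw] → [onezdw]
(3) Cluster Epenthesis: [onezdw] → [onezdew]

[onezdew]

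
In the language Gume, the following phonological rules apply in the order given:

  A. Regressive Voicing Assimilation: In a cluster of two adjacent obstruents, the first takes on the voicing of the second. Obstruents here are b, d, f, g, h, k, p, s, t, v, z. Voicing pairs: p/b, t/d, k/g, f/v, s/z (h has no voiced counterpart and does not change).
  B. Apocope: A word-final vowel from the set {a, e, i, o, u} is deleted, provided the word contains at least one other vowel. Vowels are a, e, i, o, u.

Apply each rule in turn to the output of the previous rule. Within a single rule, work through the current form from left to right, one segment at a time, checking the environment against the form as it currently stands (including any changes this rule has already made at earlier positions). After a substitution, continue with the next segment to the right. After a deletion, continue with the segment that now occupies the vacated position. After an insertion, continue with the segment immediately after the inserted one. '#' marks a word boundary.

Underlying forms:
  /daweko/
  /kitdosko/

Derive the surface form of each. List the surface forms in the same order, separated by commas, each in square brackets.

/daweko/:
  A Regressive Voicing Assimilation: no change — [daweko]
  B Apocope: [daweko] → [dawek]
/kitdosko/:
  A Regressive Voicing Assimilation: [kitdosko] → [kiddosko]
  B Apocope: [kiddosko] → [kiddosk]

[dawek], [kiddosk]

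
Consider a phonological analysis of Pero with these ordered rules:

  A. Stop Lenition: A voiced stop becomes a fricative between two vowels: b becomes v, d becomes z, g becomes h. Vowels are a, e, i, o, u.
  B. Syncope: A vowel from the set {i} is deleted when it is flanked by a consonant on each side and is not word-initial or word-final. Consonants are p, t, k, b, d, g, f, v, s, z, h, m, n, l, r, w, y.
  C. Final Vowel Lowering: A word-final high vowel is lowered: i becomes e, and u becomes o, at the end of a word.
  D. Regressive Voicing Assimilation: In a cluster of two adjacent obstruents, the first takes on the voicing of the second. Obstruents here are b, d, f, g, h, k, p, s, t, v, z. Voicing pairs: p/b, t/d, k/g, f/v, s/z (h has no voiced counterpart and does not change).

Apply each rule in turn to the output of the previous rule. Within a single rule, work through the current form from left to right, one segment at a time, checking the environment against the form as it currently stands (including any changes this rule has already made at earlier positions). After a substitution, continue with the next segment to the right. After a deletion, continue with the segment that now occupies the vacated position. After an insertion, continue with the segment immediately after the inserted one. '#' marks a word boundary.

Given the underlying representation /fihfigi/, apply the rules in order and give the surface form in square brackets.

[fhfhe]

A Stop Lenition: [fihfigi] → [fihfihi]
B Syncope: [fihfihi] → [fhfhi]
C Final Vowel Lowering: [fhfhi] → [fhfhe]
D Regressive Voicing Assimilation: no change — [fhfhe]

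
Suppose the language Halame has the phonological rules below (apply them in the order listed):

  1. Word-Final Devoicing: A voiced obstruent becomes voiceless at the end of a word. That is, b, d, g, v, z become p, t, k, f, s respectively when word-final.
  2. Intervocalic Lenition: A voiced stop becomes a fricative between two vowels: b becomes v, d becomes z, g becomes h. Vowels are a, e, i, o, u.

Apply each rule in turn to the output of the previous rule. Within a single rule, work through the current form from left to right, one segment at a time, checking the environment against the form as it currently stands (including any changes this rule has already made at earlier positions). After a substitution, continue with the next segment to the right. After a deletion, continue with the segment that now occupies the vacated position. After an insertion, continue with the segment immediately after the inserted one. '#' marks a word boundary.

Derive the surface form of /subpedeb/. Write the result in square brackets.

1 Word-Final Devoicing: [subpedeb] → [subpedep]
2 Intervocalic Lenition: [subpedep] → [subpezep]

[subpezep]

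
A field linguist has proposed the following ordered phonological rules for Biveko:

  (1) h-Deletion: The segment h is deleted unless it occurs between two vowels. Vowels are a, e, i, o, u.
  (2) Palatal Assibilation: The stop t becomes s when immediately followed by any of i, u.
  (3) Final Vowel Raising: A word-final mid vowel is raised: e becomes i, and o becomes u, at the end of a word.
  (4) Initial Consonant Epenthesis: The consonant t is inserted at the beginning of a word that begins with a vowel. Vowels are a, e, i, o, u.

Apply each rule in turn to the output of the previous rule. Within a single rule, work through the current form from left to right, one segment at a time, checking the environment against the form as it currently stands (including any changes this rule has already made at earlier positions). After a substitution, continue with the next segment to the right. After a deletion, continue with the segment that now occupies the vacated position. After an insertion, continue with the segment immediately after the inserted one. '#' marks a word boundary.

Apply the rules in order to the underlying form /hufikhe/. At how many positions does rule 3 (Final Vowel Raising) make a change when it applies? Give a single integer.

1

(1) h-Deletion: [hufikhe] → [ufike]
(2) Palatal Assibilation: no change — [ufike]
(3) Final Vowel Raising: [ufike] → [ufiki]
(4) Initial Consonant Epenthesis: [ufiki] → [tufiki]
Rule 3 changed 1 position(s).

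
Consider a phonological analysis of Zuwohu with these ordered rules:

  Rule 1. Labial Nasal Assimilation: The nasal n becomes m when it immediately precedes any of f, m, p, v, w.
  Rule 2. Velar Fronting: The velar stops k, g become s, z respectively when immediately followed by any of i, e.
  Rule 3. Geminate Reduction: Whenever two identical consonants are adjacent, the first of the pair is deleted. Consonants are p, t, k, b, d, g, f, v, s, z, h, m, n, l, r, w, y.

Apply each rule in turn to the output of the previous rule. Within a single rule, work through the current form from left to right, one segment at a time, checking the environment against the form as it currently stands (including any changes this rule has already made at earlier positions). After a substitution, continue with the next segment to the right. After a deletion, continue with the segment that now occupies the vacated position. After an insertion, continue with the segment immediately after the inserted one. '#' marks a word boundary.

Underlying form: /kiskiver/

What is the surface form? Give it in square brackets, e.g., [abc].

[sisiver]

Rule 1 Labial Nasal Assimilation: no change — [kiskiver]
Rule 2 Velar Fronting: [kiskiver] → [sissiver]
Rule 3 Geminate Reduction: [sissiver] → [sisiver]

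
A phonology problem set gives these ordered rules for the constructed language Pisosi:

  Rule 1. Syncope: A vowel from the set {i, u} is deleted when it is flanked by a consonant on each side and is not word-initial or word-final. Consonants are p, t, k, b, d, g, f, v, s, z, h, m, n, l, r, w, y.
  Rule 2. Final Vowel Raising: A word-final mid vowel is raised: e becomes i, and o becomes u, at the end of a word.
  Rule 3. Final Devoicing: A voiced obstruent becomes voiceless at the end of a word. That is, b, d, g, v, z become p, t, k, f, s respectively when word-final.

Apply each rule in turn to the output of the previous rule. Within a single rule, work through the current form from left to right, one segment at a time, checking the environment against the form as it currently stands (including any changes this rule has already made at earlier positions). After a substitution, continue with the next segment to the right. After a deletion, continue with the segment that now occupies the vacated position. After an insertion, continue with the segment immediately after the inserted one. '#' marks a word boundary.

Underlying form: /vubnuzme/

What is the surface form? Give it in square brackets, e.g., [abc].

[vbnzmi]

Rule 1 Syncope: [vubnuzme] → [vbnzme]
Rule 2 Final Vowel Raising: [vbnzme] → [vbnzmi]
Rule 3 Final Devoicing: no change — [vbnzmi]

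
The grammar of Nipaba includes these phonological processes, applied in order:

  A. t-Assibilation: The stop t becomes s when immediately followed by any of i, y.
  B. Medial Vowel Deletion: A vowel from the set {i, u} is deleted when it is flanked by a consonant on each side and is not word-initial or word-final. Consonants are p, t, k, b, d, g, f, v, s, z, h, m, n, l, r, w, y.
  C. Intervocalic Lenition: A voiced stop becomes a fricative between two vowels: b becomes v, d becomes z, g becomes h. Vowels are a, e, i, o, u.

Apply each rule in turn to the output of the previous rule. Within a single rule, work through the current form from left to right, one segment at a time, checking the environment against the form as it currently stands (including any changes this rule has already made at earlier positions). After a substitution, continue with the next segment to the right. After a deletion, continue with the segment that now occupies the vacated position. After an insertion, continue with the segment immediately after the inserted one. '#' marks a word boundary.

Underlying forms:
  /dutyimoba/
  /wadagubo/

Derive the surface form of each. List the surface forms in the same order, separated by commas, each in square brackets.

/dutyimoba/:
  A t-Assibilation: [dutyimoba] → [dusyimoba]
  B Medial Vowel Deletion: [dusyimoba] → [dsymoba]
  C Intervocalic Lenition: [dsymoba] → [dsymova]
/wadagubo/:
  A t-Assibilation: no change — [wadagubo]
  B Medial Vowel Deletion: [wadagubo] → [wadagbo]
  C Intervocalic Lenition: [wadagbo] → [wazagbo]

[dsymova], [wazagbo]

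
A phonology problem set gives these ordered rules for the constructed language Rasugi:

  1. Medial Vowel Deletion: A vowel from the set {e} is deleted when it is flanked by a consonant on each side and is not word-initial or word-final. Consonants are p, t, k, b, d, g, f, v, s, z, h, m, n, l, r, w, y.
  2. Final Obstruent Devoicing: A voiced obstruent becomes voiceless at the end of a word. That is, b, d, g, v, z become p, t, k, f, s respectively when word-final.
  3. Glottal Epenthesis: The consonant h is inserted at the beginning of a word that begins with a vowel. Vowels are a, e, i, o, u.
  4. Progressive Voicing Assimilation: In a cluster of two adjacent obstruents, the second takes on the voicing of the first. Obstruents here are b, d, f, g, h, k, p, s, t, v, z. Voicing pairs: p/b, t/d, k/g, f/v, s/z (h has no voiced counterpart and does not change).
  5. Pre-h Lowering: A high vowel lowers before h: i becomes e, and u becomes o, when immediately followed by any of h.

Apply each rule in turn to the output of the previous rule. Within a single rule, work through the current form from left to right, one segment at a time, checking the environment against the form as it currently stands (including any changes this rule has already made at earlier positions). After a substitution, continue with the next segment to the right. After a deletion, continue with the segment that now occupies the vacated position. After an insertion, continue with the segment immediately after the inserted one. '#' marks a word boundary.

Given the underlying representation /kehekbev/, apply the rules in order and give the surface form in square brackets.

[khkpf]

1 Medial Vowel Deletion: [kehekbev] → [khkbv]
2 Final Obstruent Devoicing: [khkbv] → [khkbf]
3 Glottal Epenthesis: no change — [khkbf]
4 Progressive Voicing Assimilation: [khkbf] → [khkpf]
5 Pre-h Lowering: no change — [khkpf]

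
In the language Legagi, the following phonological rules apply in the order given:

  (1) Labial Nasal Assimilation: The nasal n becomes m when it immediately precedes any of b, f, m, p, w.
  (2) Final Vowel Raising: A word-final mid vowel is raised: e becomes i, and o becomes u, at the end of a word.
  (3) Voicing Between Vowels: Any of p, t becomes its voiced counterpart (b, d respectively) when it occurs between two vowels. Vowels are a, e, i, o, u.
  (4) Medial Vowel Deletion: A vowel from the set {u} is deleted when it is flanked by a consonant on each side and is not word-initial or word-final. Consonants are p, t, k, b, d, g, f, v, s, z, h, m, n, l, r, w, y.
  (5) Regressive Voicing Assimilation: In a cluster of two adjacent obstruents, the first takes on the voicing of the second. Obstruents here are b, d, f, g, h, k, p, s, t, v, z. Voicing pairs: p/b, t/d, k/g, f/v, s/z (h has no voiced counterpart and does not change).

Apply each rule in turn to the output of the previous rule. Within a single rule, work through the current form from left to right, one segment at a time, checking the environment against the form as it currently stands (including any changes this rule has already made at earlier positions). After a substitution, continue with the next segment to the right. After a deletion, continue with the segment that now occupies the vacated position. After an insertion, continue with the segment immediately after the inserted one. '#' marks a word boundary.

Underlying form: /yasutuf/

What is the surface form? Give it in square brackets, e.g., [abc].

[yaztf]

(1) Labial Nasal Assimilation: no change — [yasutuf]
(2) Final Vowel Raising: no change — [yasutuf]
(3) Voicing Between Vowels: [yasutuf] → [yasuduf]
(4) Medial Vowel Deletion: [yasuduf] → [yasdf]
(5) Regressive Voicing Assimilation: [yasdf] → [yaztf]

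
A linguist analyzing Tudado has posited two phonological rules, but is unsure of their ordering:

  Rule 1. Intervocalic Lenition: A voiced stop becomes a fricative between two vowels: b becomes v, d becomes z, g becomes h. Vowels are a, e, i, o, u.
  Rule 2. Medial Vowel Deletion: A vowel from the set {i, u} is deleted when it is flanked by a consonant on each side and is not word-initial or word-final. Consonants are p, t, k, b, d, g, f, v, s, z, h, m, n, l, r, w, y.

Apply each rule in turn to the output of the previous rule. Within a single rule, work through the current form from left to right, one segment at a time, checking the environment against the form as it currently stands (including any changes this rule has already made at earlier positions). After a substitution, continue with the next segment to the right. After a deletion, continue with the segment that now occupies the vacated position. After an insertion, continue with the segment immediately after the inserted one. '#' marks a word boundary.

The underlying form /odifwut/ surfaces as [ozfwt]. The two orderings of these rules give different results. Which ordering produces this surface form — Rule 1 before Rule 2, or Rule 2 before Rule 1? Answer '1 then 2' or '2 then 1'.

Order 1 then 2:
  1 Intervocalic Lenition: [odifwut] → [ozifwut]
  2 Medial Vowel Deletion: [ozifwut] → [ozfwt]
  result: [ozfwt]
Order 2 then 1:
  2 Medial Vowel Deletion: [odifwut] → [odfwt]
  1 Intervocalic Lenition: no change — [odfwt]
  result: [odfwt]

1 then 2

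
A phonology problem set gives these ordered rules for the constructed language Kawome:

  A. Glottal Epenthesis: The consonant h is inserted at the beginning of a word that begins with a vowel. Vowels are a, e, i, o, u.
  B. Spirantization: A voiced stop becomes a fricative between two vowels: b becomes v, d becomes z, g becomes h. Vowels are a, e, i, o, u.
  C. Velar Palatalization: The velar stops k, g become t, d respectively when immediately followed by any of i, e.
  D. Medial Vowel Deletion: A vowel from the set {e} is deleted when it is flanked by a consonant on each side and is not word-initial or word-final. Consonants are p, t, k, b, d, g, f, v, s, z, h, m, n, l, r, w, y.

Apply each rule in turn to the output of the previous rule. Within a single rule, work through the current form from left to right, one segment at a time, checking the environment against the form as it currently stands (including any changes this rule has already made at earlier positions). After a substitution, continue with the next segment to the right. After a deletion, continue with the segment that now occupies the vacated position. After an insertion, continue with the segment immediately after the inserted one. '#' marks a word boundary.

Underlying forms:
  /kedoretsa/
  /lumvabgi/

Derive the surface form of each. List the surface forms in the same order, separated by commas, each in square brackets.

/kedoretsa/:
  A Glottal Epenthesis: no change — [kedoretsa]
  B Spirantization: [kedoretsa] → [kezoretsa]
  C Velar Palatalization: [kezoretsa] → [tezoretsa]
  D Medial Vowel Deletion: [tezoretsa] → [tzortsa]
/lumvabgi/:
  A Glottal Epenthesis: no change — [lumvabgi]
  B Spirantization: no change — [lumvabgi]
  C Velar Palatalization: [lumvabgi] → [lumvabdi]
  D Medial Vowel Deletion: no change — [lumvabdi]

[tzortsa], [lumvabdi]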